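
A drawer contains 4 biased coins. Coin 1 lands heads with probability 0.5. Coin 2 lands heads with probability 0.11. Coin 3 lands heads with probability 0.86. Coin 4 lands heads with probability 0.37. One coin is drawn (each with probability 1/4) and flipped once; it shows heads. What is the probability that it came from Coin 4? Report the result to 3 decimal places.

Posterior probability ≈ 0.201

P(heads|C1) = 0.5; P(heads|C2) = 0.11; P(heads|C3) = 0.86; P(heads|C4) = 0.37.
Prior × likelihood for each source: 0.25·0.5=0.1250, 0.25·0.11=0.02750, 0.25·0.86=0.2150, 0.25·0.37=0.09250. Summing gives P(heads) = 0.46000.
P(Coin 4 | heads) = 0.09250 / 0.46000 = 0.201.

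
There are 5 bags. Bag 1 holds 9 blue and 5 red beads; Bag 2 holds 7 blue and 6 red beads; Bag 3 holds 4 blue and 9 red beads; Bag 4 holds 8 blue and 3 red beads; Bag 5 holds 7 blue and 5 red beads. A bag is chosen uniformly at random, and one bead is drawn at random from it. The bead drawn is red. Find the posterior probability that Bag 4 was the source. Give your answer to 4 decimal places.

Tabulate prior·likelihood by source: [1] prior 0.2, lik 0.3571, product 0.07143; [2] prior 0.2, lik 0.4615, product 0.09231; [3] prior 0.2, lik 0.6923, product 0.1385; [4] prior 0.2, lik 0.2727, product 0.05455; [5] prior 0.2, lik 0.4167, product 0.08333.
Normalizing constant = 0.44008; the posterior for Bag 4 is its product over the sum, 0.05455/0.44008 = 0.1239.

Posterior probability ≈ 0.1239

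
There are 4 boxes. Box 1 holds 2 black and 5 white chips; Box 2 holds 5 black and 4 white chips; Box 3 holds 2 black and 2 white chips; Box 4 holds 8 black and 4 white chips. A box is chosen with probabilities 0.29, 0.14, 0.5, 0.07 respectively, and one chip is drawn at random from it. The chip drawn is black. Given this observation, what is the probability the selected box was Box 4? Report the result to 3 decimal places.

Posterior probability ≈ 0.102

P(black|Box 1) = 0.2857; P(black|Box 2) = 0.5556; P(black|Box 3) = 0.5; P(black|Box 4) = 0.6667.
Prior × likelihood for each source: 0.29·0.2857=0.08286, 0.14·0.5556=0.07778, 0.5·0.5=0.2500, 0.07·0.6667=0.04667. Summing gives P(black) = 0.45730.
P(Box 4 | black) = 0.04667 / 0.45730 = 0.102.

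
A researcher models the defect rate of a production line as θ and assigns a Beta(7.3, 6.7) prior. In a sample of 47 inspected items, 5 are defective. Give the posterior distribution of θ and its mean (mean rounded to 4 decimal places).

The binomial likelihood is conjugate to the Beta prior: with 5 successes and 42 failures, the posterior is Beta(7.3+5, 6.7+42) = Beta(12.3, 48.7).
Posterior mean = α/(α+β) = 12.3/61 = 0.2016.

Posterior: Beta(12.3, 48.7); mean ≈ 0.2016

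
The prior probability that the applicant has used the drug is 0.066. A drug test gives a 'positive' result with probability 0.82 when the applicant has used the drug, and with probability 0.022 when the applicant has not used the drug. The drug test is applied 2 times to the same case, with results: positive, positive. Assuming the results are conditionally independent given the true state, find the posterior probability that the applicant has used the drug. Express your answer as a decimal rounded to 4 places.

Posterior P(H) ≈ 0.9899

With H the event that the applicant has used the drug, the joint likelihood of the observed sequence is P(data|H) = 0.82·0.82 = 0.67240 and P(data|¬H) = 0.022·0.022 = 0.00048400.
Bayes: P(H|data) = 0.066·0.67240 / (0.066·0.67240 + 0.934·0.00048400) = 0.044378/0.044830 = 0.9899.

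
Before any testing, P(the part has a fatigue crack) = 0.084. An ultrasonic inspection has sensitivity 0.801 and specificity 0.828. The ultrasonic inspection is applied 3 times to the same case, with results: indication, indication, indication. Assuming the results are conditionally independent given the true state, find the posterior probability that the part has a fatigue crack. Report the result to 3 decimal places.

Let H be the event that the part has a fatigue crack; start with P(H) = 0.084. P('indication'|H) = 0.801, P('indication'|¬H) = 0.172.
Update on result 1 ('indication'): P(H) ← 0.801·0.0840 / (0.801·0.0840 + 0.172·0.9160) = 0.067284/0.22484 = 0.2993.
Update on result 2 ('indication'): P(H) ← 0.801·0.2993 / (0.801·0.2993 + 0.172·0.7007) = 0.23971/0.36023 = 0.6654.
Update on result 3 ('indication'): P(H) ← 0.801·0.6654 / (0.801·0.6654 + 0.172·0.3346) = 0.53300/0.59055 = 0.9026.

Posterior P(H) ≈ 0.903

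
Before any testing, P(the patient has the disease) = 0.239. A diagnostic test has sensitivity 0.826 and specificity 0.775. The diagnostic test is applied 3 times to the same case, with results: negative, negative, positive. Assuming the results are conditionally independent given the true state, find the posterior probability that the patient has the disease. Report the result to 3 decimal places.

Posterior P(H) ≈ 0.055

Let H be the event that the patient has the disease; start with P(H) = 0.239. P('positive'|H) = 0.826, P('positive'|¬H) = 0.225.
Update on result 1 ('negative'): P(H) ← 0.174·0.2390 / (0.174·0.2390 + 0.775·0.7610) = 0.041586/0.63136 = 0.0659.
Update on result 2 ('negative'): P(H) ← 0.174·0.0659 / (0.174·0.0659 + 0.775·0.9341) = 0.011461/0.73541 = 0.0156.
Update on result 3 ('positive'): P(H) ← 0.826·0.0156 / (0.826·0.0156 + 0.225·0.9844) = 0.012873/0.23437 = 0.0549.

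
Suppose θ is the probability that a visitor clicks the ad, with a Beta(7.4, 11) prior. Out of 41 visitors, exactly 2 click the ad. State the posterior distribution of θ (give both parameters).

The binomial likelihood is conjugate to the Beta prior: with 2 successes and 39 failures, the posterior is Beta(7.4+2, 11+39) = Beta(9.4, 50).

Posterior: Beta(9.4, 50)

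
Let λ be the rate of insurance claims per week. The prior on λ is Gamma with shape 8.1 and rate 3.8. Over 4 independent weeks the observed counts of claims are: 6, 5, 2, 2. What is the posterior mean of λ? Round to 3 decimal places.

Posterior mean ≈ 2.962

Total count ∑xᵢ = 15 over n = 4 weeks.
Gamma is conjugate to the Poisson likelihood: posterior is Gamma(shape = 8.1+15 = 23.1, rate = 3.8+4 = 7.8).
E[λ | data] = 23.1/7.8 = 2.962.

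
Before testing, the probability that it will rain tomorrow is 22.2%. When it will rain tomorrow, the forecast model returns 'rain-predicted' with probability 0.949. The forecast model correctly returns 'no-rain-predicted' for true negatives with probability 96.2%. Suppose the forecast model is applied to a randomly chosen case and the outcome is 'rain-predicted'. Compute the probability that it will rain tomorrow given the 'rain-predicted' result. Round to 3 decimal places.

Write H for 'it will rain tomorrow'. Prior odds H:¬H = 0.222/0.778 = 0.28535. For the 'rain-predicted' outcome, the likelihood ratio is 0.949/0.038 = 24.974.
Posterior odds = 0.28535 × 24.974 = 7.1262, so P(H|E) = 7.1262/(1+7.1262) = 0.877.

P(H | E) ≈ 0.877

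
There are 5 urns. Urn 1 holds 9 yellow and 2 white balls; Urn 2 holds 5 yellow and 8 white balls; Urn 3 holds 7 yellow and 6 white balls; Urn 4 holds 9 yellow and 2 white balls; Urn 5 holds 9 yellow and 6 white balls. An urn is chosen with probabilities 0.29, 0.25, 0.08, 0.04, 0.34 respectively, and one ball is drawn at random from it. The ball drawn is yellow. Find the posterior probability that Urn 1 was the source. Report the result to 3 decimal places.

P(yellow|Urn 1) = 0.8182; P(yellow|Urn 2) = 0.3846; P(yellow|Urn 3) = 0.5385; P(yellow|Urn 4) = 0.8182; P(yellow|Urn 5) = 0.6.
Prior × likelihood for each source: 0.29·0.8182=0.2373, 0.25·0.3846=0.09615, 0.08·0.5385=0.04308, 0.04·0.8182=0.03273, 0.34·0.6=0.2040. Summing gives P(yellow) = 0.61323.
P(Urn 1 | yellow) = 0.2373 / 0.61323 = 0.387.

Posterior probability ≈ 0.387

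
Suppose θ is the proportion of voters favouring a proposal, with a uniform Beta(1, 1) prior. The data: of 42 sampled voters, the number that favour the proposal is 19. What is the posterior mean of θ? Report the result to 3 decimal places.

Posterior mean ≈ 0.455

Observing 19 successes and 23 failures updates Beta(1, 1) by adding the success and failure counts to the two shape parameters: α = 1+19 = 20, β = 1+23 = 24.
E[θ | data] = 20/(20+24) = 0.455.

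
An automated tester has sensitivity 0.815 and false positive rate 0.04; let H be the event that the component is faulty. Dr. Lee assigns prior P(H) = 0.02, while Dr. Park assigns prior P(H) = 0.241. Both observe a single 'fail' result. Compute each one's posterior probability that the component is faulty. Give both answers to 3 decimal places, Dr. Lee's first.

Dr. Lee: 0.294; Dr. Park: 0.866

P('+'|H) = 0.815, P('+'|¬H) = 0.04.
Dr. Lee: numerator 0.815·0.02 = 0.016300; evidence = 0.016300+0.04·0.98 = 0.055500; posterior = 0.294.
Dr. Park: numerator 0.815·0.241 = 0.19641; evidence = 0.19641+0.04·0.759 = 0.22677; posterior = 0.866.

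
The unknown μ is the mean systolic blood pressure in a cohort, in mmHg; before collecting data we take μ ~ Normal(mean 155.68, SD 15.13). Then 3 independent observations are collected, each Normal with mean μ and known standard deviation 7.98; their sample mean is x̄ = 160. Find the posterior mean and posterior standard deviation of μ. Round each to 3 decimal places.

Prior precision 1/τ₀² = 1/15.13² = 0.00436840; data precision n/σ² = 3/7.98² = 0.0471103.
Posterior precision = 0.00436840 + 0.0471103 = 0.0514787, giving posterior SD = 1/√0.0514787 = 4.407.
Posterior mean = (0.00436840·155.68 + 0.0471103·160) / 0.0514787 = 159.633.

Posterior mean ≈ 159.633; posterior SD ≈ 4.407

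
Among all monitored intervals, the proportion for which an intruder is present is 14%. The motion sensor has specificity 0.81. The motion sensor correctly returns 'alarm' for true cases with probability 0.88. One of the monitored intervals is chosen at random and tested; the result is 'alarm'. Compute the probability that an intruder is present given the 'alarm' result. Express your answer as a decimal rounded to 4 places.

Write H for 'an intruder is present'. Prior odds H:¬H = 0.14/0.86 = 0.16279. For the 'alarm' outcome, the likelihood ratio is 0.88/0.19 = 4.6316.
Posterior odds = 0.16279 × 4.6316 = 0.75398, so P(H|E) = 0.75398/(1+0.75398) = 0.4299.

P(H | E) ≈ 0.4299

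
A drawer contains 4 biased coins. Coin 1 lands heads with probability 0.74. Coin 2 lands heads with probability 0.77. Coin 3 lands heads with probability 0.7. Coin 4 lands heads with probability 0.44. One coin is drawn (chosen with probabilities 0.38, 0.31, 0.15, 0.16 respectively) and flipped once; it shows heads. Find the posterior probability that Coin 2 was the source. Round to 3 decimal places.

Posterior probability ≈ 0.343

P(heads|C1) = 0.74; P(heads|C2) = 0.77; P(heads|C3) = 0.7; P(heads|C4) = 0.44.
Prior × likelihood for each source: 0.38·0.74=0.2812, 0.31·0.77=0.2387, 0.15·0.7=0.1050, 0.16·0.44=0.07040. Summing gives P(heads) = 0.69530.
P(Coin 2 | heads) = 0.2387 / 0.69530 = 0.343.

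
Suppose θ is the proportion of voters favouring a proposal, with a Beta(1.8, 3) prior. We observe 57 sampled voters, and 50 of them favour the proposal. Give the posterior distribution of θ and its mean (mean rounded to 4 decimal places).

Observing 50 successes and 7 failures updates Beta(1.8, 3) by adding the success and failure counts to the two shape parameters: α = 1.8+50 = 51.8, β = 3+7 = 10.
Posterior mean = α/(α+β) = 51.8/61.8 = 0.8382.

Posterior: Beta(51.8, 10); mean ≈ 0.8382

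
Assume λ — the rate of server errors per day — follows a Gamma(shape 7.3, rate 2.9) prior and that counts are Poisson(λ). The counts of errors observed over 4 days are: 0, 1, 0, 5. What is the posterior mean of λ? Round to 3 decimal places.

The Poisson likelihood adds the total count to the shape and the number of exposure periods to the rate. Here ∑xᵢ = 6 and n = 4, so shape 7.3→13.3 and rate 2.9→6.9.
E[λ | data] = 13.3/6.9 = 1.928.

Posterior mean ≈ 1.928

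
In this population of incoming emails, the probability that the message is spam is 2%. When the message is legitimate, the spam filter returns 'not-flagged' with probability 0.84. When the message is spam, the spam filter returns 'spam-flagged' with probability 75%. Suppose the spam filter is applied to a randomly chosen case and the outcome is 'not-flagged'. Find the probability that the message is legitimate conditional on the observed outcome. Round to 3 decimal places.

P(¬H | E) ≈ 0.994

Let H be the event that the message is spam. P(H) = 0.02, so P(¬H) = 0.98. With E the 'not-flagged' result, P(E|H) = 0.25 and P(E|¬H) = 0.84.
P(E) = 0.25·0.02 + 0.84·0.98 = 0.0050000 + 0.82320 = 0.82820.
By Bayes' theorem, P(H|E) = 0.0050000 / 0.82820 = 0.006. Hence P(¬H|E) = 1 − 0.006 = 0.994.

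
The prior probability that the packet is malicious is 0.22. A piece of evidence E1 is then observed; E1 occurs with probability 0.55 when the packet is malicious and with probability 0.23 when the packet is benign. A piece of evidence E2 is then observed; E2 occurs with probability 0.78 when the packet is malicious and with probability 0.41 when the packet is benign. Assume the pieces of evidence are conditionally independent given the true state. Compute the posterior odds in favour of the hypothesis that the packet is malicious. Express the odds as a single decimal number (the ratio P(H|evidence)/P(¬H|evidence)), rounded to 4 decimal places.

Prior odds = 0.22/(1−0.22) = 0.28205.
Likelihood ratio for E1 = 0.55/0.23 = 2.3913.
Likelihood ratio for E2 = 0.78/0.41 = 1.9024.
Posterior odds = prior odds × LR₁ × LR₂ = 1.2831.

Posterior odds ≈ 1.2831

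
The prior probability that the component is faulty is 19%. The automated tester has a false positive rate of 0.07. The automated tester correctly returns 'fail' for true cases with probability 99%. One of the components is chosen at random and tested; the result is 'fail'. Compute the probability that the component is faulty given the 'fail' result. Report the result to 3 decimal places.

P(H | E) ≈ 0.768

Write H for 'the component is faulty'. Prior odds H:¬H = 0.19/0.81 = 0.23457. For the 'fail' outcome, the likelihood ratio is 0.99/0.07 = 14.143.
Posterior odds = 0.23457 × 14.143 = 3.3175, so P(H|E) = 3.3175/(1+3.3175) = 0.768.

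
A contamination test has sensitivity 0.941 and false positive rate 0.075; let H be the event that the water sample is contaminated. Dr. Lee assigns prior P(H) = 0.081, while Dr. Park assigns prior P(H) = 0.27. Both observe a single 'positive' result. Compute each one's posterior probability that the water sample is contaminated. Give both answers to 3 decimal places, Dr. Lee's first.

The likelihood ratio for a 'positive' result is 0.941/0.075 = 12.547.
Dr. Lee: prior odds 0.081/0.919 = 0.088139; posterior odds 1.1059; posterior probability 0.525.
Dr. Park: prior odds 0.27/0.73 = 0.36986; posterior odds 4.6405; posterior probability 0.823.

Dr. Lee: 0.525; Dr. Park: 0.823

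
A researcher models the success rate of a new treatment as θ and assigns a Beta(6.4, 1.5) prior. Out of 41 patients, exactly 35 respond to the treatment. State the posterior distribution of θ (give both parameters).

Posterior: Beta(41.4, 7.5)

The binomial likelihood is conjugate to the Beta prior: with 35 successes and 6 failures, the posterior is Beta(6.4+35, 1.5+6) = Beta(41.4, 7.5).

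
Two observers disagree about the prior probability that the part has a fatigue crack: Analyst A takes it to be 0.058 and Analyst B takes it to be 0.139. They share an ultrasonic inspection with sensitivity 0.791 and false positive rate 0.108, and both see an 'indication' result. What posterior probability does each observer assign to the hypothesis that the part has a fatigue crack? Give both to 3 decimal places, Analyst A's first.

The likelihood ratio for an 'indication' result is 0.791/0.108 = 7.3241.
Analyst A: prior odds 0.058/0.942 = 0.061571; posterior odds 0.45095; posterior probability 0.311.
Analyst B: prior odds 0.139/0.861 = 0.16144; posterior odds 1.1824; posterior probability 0.542.

Analyst A: 0.311; Analyst B: 0.542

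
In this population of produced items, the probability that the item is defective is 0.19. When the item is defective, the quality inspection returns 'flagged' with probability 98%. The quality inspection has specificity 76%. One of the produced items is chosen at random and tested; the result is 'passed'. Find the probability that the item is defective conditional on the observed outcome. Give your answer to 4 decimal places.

P(H | E) ≈ 0.0061

Write H for 'the item is defective'. Prior odds H:¬H = 0.19/0.81 = 0.23457. For the 'passed' outcome, the likelihood ratio is 0.02/0.76 = 0.026316.
Posterior odds = 0.23457 × 0.026316 = 0.0061728, so P(H|E) = 0.0061728/(1+0.0061728) = 0.0061.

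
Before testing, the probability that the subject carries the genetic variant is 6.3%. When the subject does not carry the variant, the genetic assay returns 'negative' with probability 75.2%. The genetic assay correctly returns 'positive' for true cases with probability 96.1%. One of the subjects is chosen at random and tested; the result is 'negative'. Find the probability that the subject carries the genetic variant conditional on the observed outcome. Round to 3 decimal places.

Write H for 'the subject carries the genetic variant'. Prior odds H:¬H = 0.063/0.937 = 0.067236. For the 'negative' outcome, the likelihood ratio is 0.039/0.752 = 0.051862.
Posterior odds = 0.067236 × 0.051862 = 0.0034870, so P(H|E) = 0.0034870/(1+0.0034870) = 0.003.

P(H | E) ≈ 0.003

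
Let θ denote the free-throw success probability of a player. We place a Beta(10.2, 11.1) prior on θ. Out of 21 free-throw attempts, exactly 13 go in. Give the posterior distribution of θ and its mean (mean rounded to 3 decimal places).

Posterior: Beta(23.2, 19.1); mean ≈ 0.548

The binomial likelihood is conjugate to the Beta prior: with 13 successes and 8 failures, the posterior is Beta(10.2+13, 11.1+8) = Beta(23.2, 19.1).
E[θ | data] = 23.2/(23.2+19.1) = 0.548.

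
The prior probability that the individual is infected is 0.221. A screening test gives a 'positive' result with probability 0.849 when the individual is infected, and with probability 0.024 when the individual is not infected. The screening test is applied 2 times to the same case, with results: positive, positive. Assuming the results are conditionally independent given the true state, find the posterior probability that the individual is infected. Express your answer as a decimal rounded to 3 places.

Posterior P(H) ≈ 0.997

With H the event that the individual is infected, the joint likelihood of the observed sequence is P(data|H) = 0.849·0.849 = 0.72080 and P(data|¬H) = 0.024·0.024 = 0.00057600.
Bayes: P(H|data) = 0.221·0.72080 / (0.221·0.72080 + 0.779·0.00057600) = 0.15930/0.15975 = 0.9972.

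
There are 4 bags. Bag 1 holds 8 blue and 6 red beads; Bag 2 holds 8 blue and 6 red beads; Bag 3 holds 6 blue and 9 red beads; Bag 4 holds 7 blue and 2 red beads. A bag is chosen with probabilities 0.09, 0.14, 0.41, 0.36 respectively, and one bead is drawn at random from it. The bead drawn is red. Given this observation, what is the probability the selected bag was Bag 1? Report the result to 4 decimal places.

Posterior probability ≈ 0.0908

P(red|Bag 1) = 0.4286; P(red|Bag 2) = 0.4286; P(red|Bag 3) = 0.6; P(red|Bag 4) = 0.2222.
Prior × likelihood for each source: 0.09·0.4286=0.03857, 0.14·0.4286=0.06000, 0.41·0.6=0.2460, 0.36·0.2222=0.08000. Summing gives P(red) = 0.42457.
P(Bag 1 | red) = 0.03857 / 0.42457 = 0.0908.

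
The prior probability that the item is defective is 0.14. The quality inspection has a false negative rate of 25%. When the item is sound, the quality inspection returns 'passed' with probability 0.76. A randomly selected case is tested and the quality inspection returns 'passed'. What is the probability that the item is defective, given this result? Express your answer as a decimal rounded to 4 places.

Write H for 'the item is defective'. Prior odds H:¬H = 0.14/0.86 = 0.16279. For the 'passed' outcome, the likelihood ratio is 0.25/0.76 = 0.32895.
Posterior odds = 0.16279 × 0.32895 = 0.053550, so P(H|E) = 0.053550/(1+0.053550) = 0.0508.

P(H | E) ≈ 0.0508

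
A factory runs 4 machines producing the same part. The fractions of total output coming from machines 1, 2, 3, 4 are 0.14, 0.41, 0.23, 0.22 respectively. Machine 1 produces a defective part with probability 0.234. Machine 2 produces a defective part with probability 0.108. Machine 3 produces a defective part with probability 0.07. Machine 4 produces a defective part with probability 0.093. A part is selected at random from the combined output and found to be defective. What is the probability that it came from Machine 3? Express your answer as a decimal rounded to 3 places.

Posterior probability ≈ 0.142

P(defective|M1) = 0.234; P(defective|M2) = 0.108; P(defective|M3) = 0.07; P(defective|M4) = 0.093.
Prior × likelihood for each source: 0.14·0.234=0.03276, 0.41·0.108=0.04428, 0.23·0.07=0.01610, 0.22·0.093=0.02046. Summing gives P(defective) = 0.11360.
P(Machine 3 | defective) = 0.01610 / 0.11360 = 0.142.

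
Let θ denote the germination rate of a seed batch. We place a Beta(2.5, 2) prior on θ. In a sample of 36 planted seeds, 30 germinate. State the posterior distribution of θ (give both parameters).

The binomial likelihood is conjugate to the Beta prior: with 30 successes and 6 failures, the posterior is Beta(2.5+30, 2+6) = Beta(32.5, 8).

Posterior: Beta(32.5, 8)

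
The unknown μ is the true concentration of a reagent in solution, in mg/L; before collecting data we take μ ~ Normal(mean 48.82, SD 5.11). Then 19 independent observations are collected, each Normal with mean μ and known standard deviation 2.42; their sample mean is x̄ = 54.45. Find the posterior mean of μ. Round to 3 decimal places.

With known σ, the Normal prior is conjugate. Weight on the data is w = (n/σ²)/(n/σ² + 1/τ₀²) = 3.24431/(3.24431+0.0382964) = 0.98833.
Posterior mean = w·x̄ + (1−w)·μ₀ = 0.98833·54.45 + 0.011666·48.82 = 54.384.

Posterior mean ≈ 54.384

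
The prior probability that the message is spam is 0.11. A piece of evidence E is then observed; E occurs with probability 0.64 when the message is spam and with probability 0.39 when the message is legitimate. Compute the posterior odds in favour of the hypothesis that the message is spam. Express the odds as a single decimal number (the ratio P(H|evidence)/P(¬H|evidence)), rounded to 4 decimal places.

Prior odds = 0.11/(1−0.11) = 0.12360.
Likelihood ratio for E = 0.64/0.39 = 1.6410.
Posterior odds = prior odds × LR = 0.20282.

Posterior odds ≈ 0.2028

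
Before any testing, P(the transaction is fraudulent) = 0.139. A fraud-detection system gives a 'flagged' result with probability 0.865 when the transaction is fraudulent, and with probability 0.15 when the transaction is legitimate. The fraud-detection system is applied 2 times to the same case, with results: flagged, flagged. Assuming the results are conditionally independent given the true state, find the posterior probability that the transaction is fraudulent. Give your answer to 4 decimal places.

With H the event that the transaction is fraudulent, the joint likelihood of the observed sequence is P(data|H) = 0.865·0.865 = 0.74823 and P(data|¬H) = 0.15·0.15 = 0.022500.
Bayes: P(H|data) = 0.139·0.74823 / (0.139·0.74823 + 0.861·0.022500) = 0.10400/0.12338 = 0.8430.

Posterior P(H) ≈ 0.8430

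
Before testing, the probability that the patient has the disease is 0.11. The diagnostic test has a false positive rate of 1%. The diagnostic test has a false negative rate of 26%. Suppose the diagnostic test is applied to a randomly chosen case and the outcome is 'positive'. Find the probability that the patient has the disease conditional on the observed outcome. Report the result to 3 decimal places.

Write H for 'the patient has the disease'. Prior odds H:¬H = 0.11/0.89 = 0.12360. For the 'positive' outcome, the likelihood ratio is 0.74/0.01 = 74.000.
Posterior odds = 0.12360 × 74.000 = 9.1461, so P(H|E) = 9.1461/(1+9.1461) = 0.901.

P(H | E) ≈ 0.901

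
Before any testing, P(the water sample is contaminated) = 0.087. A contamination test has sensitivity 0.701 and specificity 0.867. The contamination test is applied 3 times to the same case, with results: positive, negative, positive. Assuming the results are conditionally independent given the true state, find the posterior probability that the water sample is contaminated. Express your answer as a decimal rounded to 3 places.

With H the event that the water sample is contaminated, the joint likelihood of the observed sequence is P(data|H) = 0.701·0.299·0.701 = 0.14693 and P(data|¬H) = 0.133·0.867·0.133 = 0.015336.
Bayes: P(H|data) = 0.087·0.14693 / (0.087·0.14693 + 0.913·0.015336) = 0.012783/0.026785 = 0.4772.

Posterior P(H) ≈ 0.477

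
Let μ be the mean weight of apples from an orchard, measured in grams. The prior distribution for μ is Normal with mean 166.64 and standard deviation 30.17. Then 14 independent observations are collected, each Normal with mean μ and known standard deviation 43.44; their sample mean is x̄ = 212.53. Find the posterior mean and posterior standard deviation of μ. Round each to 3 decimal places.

With known σ, the Normal prior is conjugate. Weight on the data is w = (n/σ²)/(n/σ² + 1/τ₀²) = 0.00741905/(0.00741905+0.00109862) = 0.87102.
Posterior mean = w·x̄ + (1−w)·μ₀ = 0.87102·212.53 + 0.12898·166.64 = 206.611. Posterior variance = 1/(0.00741905+0.00109862) = 117.403, so SD = 10.835.

Posterior mean ≈ 206.611; posterior SD ≈ 10.835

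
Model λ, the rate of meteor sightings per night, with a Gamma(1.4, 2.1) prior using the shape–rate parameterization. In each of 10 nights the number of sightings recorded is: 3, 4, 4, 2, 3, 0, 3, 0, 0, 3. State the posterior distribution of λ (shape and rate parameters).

Posterior: Gamma(shape=23.4, rate=12.1)

Total count ∑xᵢ = 22 over n = 10 nights.
Gamma is conjugate to the Poisson likelihood: posterior is Gamma(shape = 1.4+22 = 23.4, rate = 2.1+10 = 12.1).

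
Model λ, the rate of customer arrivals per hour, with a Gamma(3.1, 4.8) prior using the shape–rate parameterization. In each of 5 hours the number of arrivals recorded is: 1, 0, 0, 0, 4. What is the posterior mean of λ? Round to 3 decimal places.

The Poisson likelihood adds the total count to the shape and the number of exposure periods to the rate. Here ∑xᵢ = 5 and n = 5, so shape 3.1→8.1 and rate 4.8→9.8.
E[λ | data] = 8.1/9.8 = 0.827.

Posterior mean ≈ 0.827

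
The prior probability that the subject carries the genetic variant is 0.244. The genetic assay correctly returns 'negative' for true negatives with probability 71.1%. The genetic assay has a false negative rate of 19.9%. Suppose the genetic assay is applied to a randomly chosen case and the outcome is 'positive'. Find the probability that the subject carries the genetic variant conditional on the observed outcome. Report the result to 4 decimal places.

Let H be the event that the subject carries the genetic variant. P(H) = 0.244, so P(¬H) = 0.756. With E the 'positive' result, P(E|H) = 0.801 and P(E|¬H) = 0.289.
P(E) = 0.801·0.244 + 0.289·0.756 = 0.19544 + 0.21848 = 0.41393.
By Bayes' theorem, P(H|E) = 0.19544 / 0.41393 = 0.4722.

P(H | E) ≈ 0.4722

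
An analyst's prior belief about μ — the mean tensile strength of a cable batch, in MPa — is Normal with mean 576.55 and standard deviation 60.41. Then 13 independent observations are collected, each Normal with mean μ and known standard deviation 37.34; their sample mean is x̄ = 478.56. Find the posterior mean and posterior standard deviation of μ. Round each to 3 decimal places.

Posterior mean ≈ 481.358; posterior SD ≈ 10.207

Prior precision 1/τ₀² = 1/60.41² = 0.00027402; data precision n/σ² = 13/37.34² = 0.00932384.
Posterior precision = 0.00027402 + 0.00932384 = 0.00959786, giving posterior SD = 1/√0.00959786 = 10.207.
Posterior mean = (0.00027402·576.55 + 0.00932384·478.56) / 0.00959786 = 481.358.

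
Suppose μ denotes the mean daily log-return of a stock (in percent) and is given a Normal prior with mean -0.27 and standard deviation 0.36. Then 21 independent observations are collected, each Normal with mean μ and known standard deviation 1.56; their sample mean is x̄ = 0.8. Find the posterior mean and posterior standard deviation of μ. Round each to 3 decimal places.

Posterior mean ≈ 0.295; posterior SD ≈ 0.247

With known σ, the Normal prior is conjugate. Weight on the data is w = (n/σ²)/(n/σ² + 1/τ₀²) = 8.62919/(8.62919+7.71605) = 0.52793.
Posterior mean = w·x̄ + (1−w)·μ₀ = 0.52793·0.8 + 0.47207·-0.27 = 0.295. Posterior variance = 1/(8.62919+7.71605) = 0.0611799, so SD = 0.247.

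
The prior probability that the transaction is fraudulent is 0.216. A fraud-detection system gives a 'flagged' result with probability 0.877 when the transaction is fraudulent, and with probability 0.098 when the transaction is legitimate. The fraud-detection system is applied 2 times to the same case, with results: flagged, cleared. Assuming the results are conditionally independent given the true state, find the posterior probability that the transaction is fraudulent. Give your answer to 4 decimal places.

Posterior P(H) ≈ 0.2516

With H the event that the transaction is fraudulent, the joint likelihood of the observed sequence is P(data|H) = 0.877·0.123 = 0.10787 and P(data|¬H) = 0.098·0.902 = 0.088396.
Bayes: P(H|data) = 0.216·0.10787 / (0.216·0.10787 + 0.784·0.088396) = 0.023300/0.092603 = 0.2516.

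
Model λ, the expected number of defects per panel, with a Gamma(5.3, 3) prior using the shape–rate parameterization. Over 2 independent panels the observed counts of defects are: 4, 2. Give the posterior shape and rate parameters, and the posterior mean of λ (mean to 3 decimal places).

The Poisson likelihood adds the total count to the shape and the number of exposure periods to the rate. Here ∑xᵢ = 6 and n = 2, so shape 5.3→11.3 and rate 3→5.
Posterior mean = shape/rate = 11.3/5 = 2.260.

Posterior: Gamma(shape=11.3, rate=5); mean ≈ 2.260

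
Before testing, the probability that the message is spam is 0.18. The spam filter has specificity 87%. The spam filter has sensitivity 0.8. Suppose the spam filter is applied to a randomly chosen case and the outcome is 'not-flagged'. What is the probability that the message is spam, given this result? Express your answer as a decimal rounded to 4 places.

Write H for 'the message is spam'. Prior odds H:¬H = 0.18/0.82 = 0.21951. For the 'not-flagged' outcome, the likelihood ratio is 0.2/0.87 = 0.22989.
Posterior odds = 0.21951 × 0.22989 = 0.050463, so P(H|E) = 0.050463/(1+0.050463) = 0.0480.

P(H | E) ≈ 0.0480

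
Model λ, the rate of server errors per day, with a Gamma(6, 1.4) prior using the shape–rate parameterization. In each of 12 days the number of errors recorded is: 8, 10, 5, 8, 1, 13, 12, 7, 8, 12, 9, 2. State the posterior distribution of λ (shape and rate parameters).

Total count ∑xᵢ = 95 over n = 12 days.
Gamma is conjugate to the Poisson likelihood: posterior is Gamma(shape = 6+95 = 101, rate = 1.4+12 = 13.4).

Posterior: Gamma(shape=101, rate=13.4)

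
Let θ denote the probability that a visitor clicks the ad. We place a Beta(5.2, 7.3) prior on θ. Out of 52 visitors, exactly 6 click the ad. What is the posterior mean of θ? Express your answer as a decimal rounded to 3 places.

Posterior mean ≈ 0.174

Observing 6 successes and 46 failures updates Beta(5.2, 7.3) by adding the success and failure counts to the two shape parameters: α = 5.2+6 = 11.2, β = 7.3+46 = 53.3.
Posterior mean = α/(α+β) = 11.2/64.5 = 0.174.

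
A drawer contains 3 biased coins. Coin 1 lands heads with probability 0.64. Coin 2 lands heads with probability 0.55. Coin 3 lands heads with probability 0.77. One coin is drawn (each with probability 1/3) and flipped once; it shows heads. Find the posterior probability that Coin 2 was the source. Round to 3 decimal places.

P(heads|C1) = 0.64; P(heads|C2) = 0.55; P(heads|C3) = 0.77.
Prior × likelihood for each source: 0.333333·0.64=0.2133, 0.333333·0.55=0.1833, 0.333333·0.77=0.2567. Summing gives P(heads) = 0.65333.
P(Coin 2 | heads) = 0.1833 / 0.65333 = 0.281.

Posterior probability ≈ 0.281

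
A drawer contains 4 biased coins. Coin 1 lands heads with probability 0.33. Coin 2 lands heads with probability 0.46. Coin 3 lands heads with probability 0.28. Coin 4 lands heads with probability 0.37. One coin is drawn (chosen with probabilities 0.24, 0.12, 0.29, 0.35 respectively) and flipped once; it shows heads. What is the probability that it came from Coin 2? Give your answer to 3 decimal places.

Posterior probability ≈ 0.160

Tabulate prior·likelihood by source: [1] prior 0.24, lik 0.33, product 0.07920; [2] prior 0.12, lik 0.46, product 0.05520; [3] prior 0.29, lik 0.28, product 0.08120; [4] prior 0.35, lik 0.37, product 0.1295.
Normalizing constant = 0.34510; the posterior for Coin 2 is its product over the sum, 0.05520/0.34510 = 0.160.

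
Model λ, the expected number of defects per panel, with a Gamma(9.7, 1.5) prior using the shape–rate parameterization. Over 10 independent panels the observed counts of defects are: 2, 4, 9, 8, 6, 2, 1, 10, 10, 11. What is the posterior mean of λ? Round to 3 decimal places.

Posterior mean ≈ 6.322

The Poisson likelihood adds the total count to the shape and the number of exposure periods to the rate. Here ∑xᵢ = 63 and n = 10, so shape 9.7→72.7 and rate 1.5→11.5.
E[λ | data] = 72.7/11.5 = 6.322.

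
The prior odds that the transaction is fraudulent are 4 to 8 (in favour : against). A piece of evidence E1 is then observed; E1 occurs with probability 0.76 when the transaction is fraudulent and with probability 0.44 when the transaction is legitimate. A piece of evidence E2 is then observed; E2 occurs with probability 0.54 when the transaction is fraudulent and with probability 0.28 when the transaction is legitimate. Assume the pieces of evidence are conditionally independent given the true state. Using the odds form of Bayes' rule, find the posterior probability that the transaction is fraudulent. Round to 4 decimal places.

Posterior probability ≈ 0.6248

Prior odds = 4/8 = 0.50000. In log-odds, ln(0.50000) = -0.69315.
Add log likelihood ratios: ln(1.7273) + ln(1.9286) = 1.2033.
Posterior log-odds = 0.51018, so posterior odds = exp(0.51018) = 1.6656. Converting, P(H|E) = 1.6656/2.6656 = 0.6248.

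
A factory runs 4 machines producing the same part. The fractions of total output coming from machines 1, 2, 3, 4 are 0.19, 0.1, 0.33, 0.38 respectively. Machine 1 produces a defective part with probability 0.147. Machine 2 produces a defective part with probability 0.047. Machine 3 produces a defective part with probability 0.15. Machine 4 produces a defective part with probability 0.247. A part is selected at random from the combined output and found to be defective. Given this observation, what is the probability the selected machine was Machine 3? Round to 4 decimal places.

Tabulate prior·likelihood by source: [1] prior 0.19, lik 0.147, product 0.02793; [2] prior 0.1, lik 0.047, product 0.004700; [3] prior 0.33, lik 0.15, product 0.04950; [4] prior 0.38, lik 0.247, product 0.09386.
Normalizing constant = 0.17599; the posterior for Machine 3 is its product over the sum, 0.04950/0.17599 = 0.2813.

Posterior probability ≈ 0.2813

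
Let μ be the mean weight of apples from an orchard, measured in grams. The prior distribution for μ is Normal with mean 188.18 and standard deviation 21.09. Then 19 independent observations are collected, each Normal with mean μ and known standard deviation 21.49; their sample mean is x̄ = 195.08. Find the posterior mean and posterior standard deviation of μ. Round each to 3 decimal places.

Posterior mean ≈ 194.722; posterior SD ≈ 4.801

Prior precision 1/τ₀² = 1/21.09² = 0.00224826; data precision n/σ² = 19/21.49² = 0.0411416.
Posterior precision = 0.00224826 + 0.0411416 = 0.0433898, giving posterior SD = 1/√0.0433898 = 4.801.
Posterior mean = (0.00224826·188.18 + 0.0411416·195.08) / 0.0433898 = 194.722.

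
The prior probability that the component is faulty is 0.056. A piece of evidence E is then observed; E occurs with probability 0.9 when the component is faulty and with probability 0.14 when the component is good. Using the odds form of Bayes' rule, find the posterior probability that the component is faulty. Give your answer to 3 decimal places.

Posterior probability ≈ 0.276

Prior odds = 0.056/(1−0.056) = 0.059322. In log-odds, ln(0.059322) = -2.8248.
Add log likelihood ratio: ln(6.4286) = 1.8608.
Posterior log-odds = -0.96402, so posterior odds = exp(-0.96402) = 0.38136. Converting, P(H|E) = 0.38136/1.3814 = 0.276.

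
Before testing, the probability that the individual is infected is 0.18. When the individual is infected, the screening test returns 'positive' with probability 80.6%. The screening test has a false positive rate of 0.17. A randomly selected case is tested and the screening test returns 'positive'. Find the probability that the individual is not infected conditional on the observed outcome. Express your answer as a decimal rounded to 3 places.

P(¬H | E) ≈ 0.490

Let H be the event that the individual is infected. P(H) = 0.18, so P(¬H) = 0.82. With E the 'positive' result, P(E|H) = 0.806 and P(E|¬H) = 0.17.
P(E) = 0.806·0.18 + 0.17·0.82 = 0.14508 + 0.13940 = 0.28448.
By Bayes' theorem, P(H|E) = 0.14508 / 0.28448 = 0.510. Hence P(¬H|E) = 1 − 0.510 = 0.490.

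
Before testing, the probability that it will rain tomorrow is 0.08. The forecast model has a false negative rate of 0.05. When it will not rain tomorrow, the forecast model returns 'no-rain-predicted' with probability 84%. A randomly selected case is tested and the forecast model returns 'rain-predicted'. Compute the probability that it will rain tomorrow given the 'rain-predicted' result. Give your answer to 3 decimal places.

Let H be the event that it will rain tomorrow. P(H) = 0.08, so P(¬H) = 0.92. With E the 'rain-predicted' result, P(E|H) = 0.95 and P(E|¬H) = 0.16.
P(E) = 0.95·0.08 + 0.16·0.92 = 0.076000 + 0.14720 = 0.22320.
By Bayes' theorem, P(H|E) = 0.076000 / 0.22320 = 0.341.

P(H | E) ≈ 0.341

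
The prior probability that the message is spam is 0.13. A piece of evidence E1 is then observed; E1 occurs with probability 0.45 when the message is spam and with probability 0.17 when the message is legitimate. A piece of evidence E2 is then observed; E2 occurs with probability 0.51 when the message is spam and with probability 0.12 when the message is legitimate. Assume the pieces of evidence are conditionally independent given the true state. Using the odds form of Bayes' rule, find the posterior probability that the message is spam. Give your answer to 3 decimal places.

Prior odds = 0.13/(1−0.13) = 0.14943.
Likelihood ratio for E1 = 0.45/0.17 = 2.6471.
Likelihood ratio for E2 = 0.51/0.12 = 4.2500.
Posterior odds = prior odds × LR₁ × LR₂ = 1.6810.
Posterior probability = odds/(1+odds) = 1.6810/2.6810 = 0.627.

Posterior probability ≈ 0.627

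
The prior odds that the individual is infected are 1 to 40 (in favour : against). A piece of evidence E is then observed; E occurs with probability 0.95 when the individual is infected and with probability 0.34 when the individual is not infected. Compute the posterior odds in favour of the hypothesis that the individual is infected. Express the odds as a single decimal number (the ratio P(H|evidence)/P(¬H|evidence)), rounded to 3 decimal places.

Prior odds = 1/40 = 0.025000. In log-odds, ln(0.025000) = -3.6889.
Add log likelihood ratio: ln(2.7941) = 1.0275.
Posterior log-odds = -2.6614, so posterior odds = exp(-2.6614) = 0.069853.

Posterior odds ≈ 0.070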